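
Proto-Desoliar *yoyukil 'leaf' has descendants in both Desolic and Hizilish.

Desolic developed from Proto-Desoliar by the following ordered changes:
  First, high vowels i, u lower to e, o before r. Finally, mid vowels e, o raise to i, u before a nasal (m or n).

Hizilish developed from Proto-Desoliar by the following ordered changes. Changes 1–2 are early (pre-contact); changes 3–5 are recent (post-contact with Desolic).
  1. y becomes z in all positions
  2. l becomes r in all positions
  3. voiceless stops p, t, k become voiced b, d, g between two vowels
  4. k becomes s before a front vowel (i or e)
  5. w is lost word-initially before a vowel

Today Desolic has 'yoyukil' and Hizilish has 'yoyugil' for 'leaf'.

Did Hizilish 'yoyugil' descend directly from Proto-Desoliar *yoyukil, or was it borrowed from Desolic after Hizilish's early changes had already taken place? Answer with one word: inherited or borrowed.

borrowed

If inherited, *yoyukil would pass through all of Hizilish's changes:
Hizilish: *yoyukil > zozukil > zozukir > zozugir  (by unconditioned shift, unconditioned shift, intervocalic voicing)
If borrowed from Desolic 'yoyukil' after the early changes, it would undergo only the recent ones:
  rule 3 (intervocalic voicing): yoyukil → yoyugil
  rule 4 (palatalisation): no change (yoyugil)
  rule 5 (glide loss): no change (yoyugil)
  ⇒ as a loan: yoyugil
Hizilish 'yoyugil' matches the loan outcome 'yoyugil', not the inherited 'zozugir' — it skipped the early Hizilish changes, so it was borrowed from Desolic.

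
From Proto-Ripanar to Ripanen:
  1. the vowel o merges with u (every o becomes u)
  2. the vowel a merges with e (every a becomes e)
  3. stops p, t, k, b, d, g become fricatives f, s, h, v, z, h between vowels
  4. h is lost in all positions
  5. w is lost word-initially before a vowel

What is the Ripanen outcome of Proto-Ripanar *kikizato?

kiizesu

Ripanen: start from *kikizato.
  rule 1 (vowel merger): kikizato → kikizatu
  rule 2 (vowel merger): kikizatu → kikizetu
  rule 3 (intervocalic lenition): kikizetu → kihizesu
  rule 4 (h-loss): kihizesu → kiizesu
  rule 5: no change — kiizesu
  ⇒ Ripanen kiizesu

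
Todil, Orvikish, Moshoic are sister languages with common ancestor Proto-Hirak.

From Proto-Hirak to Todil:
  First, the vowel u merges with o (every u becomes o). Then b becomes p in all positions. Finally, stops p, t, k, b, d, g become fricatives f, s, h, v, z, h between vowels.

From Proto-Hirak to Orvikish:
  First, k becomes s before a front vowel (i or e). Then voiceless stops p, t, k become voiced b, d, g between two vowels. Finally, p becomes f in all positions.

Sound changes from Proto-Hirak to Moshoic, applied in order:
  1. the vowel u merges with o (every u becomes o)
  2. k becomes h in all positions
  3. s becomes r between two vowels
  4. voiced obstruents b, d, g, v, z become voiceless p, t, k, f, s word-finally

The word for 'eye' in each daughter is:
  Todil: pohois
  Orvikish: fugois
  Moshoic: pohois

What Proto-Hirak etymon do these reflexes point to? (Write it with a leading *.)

*pukois

Position 2: Todil has o, Orvikish has u, Moshoic has o. Orvikish preserves u here (none of its changes turn any other segment into u), so the proto-segment is *u.
Position 1: Todil has p, Orvikish has f, Moshoic has p. Taking the neighbouring segments as reconstructed: Todil p could go back to *p or *b; Orvikish f could go back to *p or *f; Moshoic p can only go back to *p — the one source consistent with every daughter is *p.
This points to *pukois. Verify forward in each daughter:
Todil: start from *pukois.
  rule 1 (vowel merger): pukois → pokois
  rule 2: no change — pokois
  rule 3 (intervocalic lenition): pokois → pohois
  ⇒ Todil pohois
Orvikish: *pukois
  pukois (rule 1 does not apply)
  pukois → pugois   [intervocalic voicing]
  pugois → fugois   [unconditioned shift]
  giving Orvikish fugois.
Moshoic: start from *pukois.
  rule 1 (vowel merger): pukois → pokois
  rule 2 (unconditioned shift): pokois → pohois
  rule 3: no change — pohois
  rule 4: no change — pohois
  ⇒ Moshoic pohois
Only *pukois yields all of Todil pohois, Orvikish fugois, Moshoic pohois.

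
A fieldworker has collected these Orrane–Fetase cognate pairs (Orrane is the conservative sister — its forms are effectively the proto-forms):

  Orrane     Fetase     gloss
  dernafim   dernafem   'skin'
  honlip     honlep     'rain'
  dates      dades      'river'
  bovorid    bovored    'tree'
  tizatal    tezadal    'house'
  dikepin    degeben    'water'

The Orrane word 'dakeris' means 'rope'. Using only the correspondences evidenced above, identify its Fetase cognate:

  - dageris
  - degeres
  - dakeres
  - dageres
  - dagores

dikepin ~ degeben — Orrane k corresponds to Fetase g between vowels (before a front vowel).
bovorid ~ bovored, tizatal ~ tezadal — Orrane i corresponds to Fetase e after a consonant, before a consonant other than r, m, n, p, b, f, v.
Applying these to Orrane 'dakeris':
  dakeris → dageris   (k→g between vowels (before a front vowel))
  dageris → dageres   (i→e after a consonant, before a consonant other than r, m, n, p, b, f, v)
So the Fetase cognate is 'dageres'.

dageres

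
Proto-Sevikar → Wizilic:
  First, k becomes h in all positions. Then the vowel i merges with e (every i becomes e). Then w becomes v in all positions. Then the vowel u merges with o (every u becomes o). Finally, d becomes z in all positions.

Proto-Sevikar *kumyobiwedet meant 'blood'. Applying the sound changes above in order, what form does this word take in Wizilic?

Wizilic: start from *kumyobiwedet.
  rule 1 (unconditioned shift): kumyobiwedet → humyobiwedet
  rule 2 (vowel merger): humyobiwedet → humyobewedet
  rule 3 (unconditioned shift): humyobewedet → humyobevedet
  rule 4 (vowel merger): humyobevedet → homyobevedet
  rule 5 (unconditioned shift): homyobevedet → homyobevezet
  ⇒ Wizilic homyobevezet

homyobevezet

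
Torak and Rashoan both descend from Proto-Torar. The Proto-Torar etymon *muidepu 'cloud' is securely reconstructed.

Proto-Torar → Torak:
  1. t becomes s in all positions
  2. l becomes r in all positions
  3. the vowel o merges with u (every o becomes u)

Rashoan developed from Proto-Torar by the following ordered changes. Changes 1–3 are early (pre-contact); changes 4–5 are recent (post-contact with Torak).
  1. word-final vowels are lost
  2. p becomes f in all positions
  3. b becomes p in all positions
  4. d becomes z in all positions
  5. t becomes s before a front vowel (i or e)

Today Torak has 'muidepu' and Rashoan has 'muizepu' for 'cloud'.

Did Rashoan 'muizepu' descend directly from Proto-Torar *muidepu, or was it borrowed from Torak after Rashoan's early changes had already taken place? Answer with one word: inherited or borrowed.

borrowed

If inherited, *muidepu would pass through all of Rashoan's changes:
Rashoan: start from *muidepu.
  rule 1 (apocope): muidepu → muidep
  rule 2 (unconditioned shift): muidep → muidef
  rule 3: no change — muidef
  rule 4 (unconditioned shift): muidef → muizef
  rule 5: no change — muizef
  ⇒ Rashoan muizef
If borrowed from Torak 'muidepu' after the early changes, it would undergo only the recent ones:
  rule 4 (unconditioned shift): muidepu → muizepu
  rule 5 (palatalisation): no change (muizepu)
  ⇒ as a loan: muizepu
Rashoan 'muizepu' matches the loan outcome 'muizepu', not the inherited 'muizef' — it skipped the early Rashoan changes, so it was borrowed from Torak.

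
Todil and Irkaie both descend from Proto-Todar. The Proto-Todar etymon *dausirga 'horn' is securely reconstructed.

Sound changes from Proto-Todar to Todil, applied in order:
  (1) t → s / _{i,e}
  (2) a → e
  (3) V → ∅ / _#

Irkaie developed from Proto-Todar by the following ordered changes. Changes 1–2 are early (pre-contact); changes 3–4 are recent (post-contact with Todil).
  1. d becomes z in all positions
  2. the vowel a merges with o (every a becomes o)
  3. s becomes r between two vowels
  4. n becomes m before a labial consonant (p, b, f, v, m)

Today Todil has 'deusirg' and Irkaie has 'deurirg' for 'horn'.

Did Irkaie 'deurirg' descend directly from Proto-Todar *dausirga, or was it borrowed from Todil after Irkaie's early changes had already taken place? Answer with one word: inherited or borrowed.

borrowed

If inherited, *dausirga would pass through all of Irkaie's changes:
Irkaie: *dausirga
  dausirga → zausirga   [unconditioned shift]
  zausirga → zousirgo   [vowel merger]
  zousirgo → zourirgo   [rhotacism]
  zourirgo (rule 4 does not apply)
  giving Irkaie zourirgo.
If borrowed from Todil 'deusirg' after the early changes, it would undergo only the recent ones:
  rule 3 (rhotacism): deusirg → deurirg
  rule 4 (nasal place assimilation): no change (deurirg)
  ⇒ as a loan: deurirg
Irkaie 'deurirg' matches the loan outcome 'deurirg', not the inherited 'zourirgo' — it skipped the early Irkaie changes, so it was borrowed from Todil.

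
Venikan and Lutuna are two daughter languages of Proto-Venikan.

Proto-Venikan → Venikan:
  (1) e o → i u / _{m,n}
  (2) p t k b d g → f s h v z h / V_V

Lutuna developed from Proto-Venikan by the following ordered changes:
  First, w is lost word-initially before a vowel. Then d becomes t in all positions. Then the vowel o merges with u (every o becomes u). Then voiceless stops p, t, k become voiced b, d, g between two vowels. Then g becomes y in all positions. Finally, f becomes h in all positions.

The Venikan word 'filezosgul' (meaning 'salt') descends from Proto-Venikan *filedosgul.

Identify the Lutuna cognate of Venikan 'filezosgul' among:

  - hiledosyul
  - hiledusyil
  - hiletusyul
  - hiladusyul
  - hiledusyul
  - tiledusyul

hiledusyul

Lutuna: *filedosgul
  filedosgul (rule 1 does not apply)
  filedosgul → filetosgul   [unconditioned shift]
  filetosgul → filetusgul   [vowel merger]
  filetusgul → filedusgul   [intervocalic voicing]
  filedusgul → filedusyul   [unconditioned shift]
  filedusyul → hiledusyul   [unconditioned shift]
  giving Lutuna hiledusyul.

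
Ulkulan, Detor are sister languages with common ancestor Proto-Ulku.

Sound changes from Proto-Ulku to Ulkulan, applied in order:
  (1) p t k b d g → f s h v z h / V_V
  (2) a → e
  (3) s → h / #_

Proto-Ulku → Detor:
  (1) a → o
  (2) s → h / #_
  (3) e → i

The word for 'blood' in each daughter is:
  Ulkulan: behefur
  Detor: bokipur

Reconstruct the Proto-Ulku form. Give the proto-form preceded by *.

*bakepur

Position 2: Ulkulan has e, Detor has o. Taking the neighbouring segments as reconstructed: Ulkulan e could go back to *a or *e; Detor o could go back to *a or *o — the one source consistent with every daughter is *a.
Position 4: Ulkulan has e, Detor has i. Taking the neighbouring segments as reconstructed: Ulkulan e could go back to *a or *e; Detor i could go back to *e or *i — the one source consistent with every daughter is *e.
Verify the candidate proto-form against each daughter:
Ulkulan: *bakepur
  bakepur → bahefur   [intervocalic lenition]
  bahefur → behefur   [vowel merger]
  behefur (rule 3 does not apply)
  giving Ulkulan behefur.
Detor: *bakepur
  bakepur → bokepur   [vowel merger]
  bokepur (rule 2 does not apply)
  bokepur → bokipur   [vowel merger]
  giving Detor bokipur.
Only *bakepur yields all of Ulkulan behefur, Detor bokipur.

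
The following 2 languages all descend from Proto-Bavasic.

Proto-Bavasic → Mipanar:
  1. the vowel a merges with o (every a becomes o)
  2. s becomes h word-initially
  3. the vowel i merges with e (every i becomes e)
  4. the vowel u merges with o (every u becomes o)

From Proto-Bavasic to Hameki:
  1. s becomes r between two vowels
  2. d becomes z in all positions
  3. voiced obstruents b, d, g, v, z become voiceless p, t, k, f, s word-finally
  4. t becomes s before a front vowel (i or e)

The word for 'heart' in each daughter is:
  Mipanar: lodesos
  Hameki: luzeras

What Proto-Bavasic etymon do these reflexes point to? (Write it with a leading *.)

*ludesas

Position 6: Mipanar has o, Hameki has a. Hameki preserves a here (none of its changes turn any other segment into a), so the proto-segment is *a.
Position 2: Mipanar has o, Hameki has u. Hameki preserves u here (none of its changes turn any other segment into u), so the proto-segment is *u.
Verify the candidate proto-form against each daughter:
Mipanar: *ludesas > ludesos > lodesos  (by vowel merger, vowel merger)
Hameki: start from *ludesas.
  rule 1 (rhotacism): ludesas → luderas
  rule 2 (unconditioned shift): luderas → luzeras
  rule 3: no change — luzeras
  rule 4: no change — luzeras
  ⇒ Hameki luzeras
No other proto-form is consistent with every reflex, so the reconstruction is *ludesas.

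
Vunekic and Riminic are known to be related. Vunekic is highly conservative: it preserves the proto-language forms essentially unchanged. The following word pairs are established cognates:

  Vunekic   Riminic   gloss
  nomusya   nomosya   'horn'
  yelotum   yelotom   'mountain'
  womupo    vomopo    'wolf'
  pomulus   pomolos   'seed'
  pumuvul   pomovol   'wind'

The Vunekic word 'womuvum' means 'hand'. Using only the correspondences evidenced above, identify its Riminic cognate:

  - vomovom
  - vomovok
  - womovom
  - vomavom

womupo ~ vomopo — Vunekic w corresponds to Riminic v word-initially before a back vowel.
pumuvul ~ pomovol — Vunekic u corresponds to Riminic o after a consonant, before a labial obstruent.
yelotum ~ yelotom, pumuvul ~ pomovol — Vunekic u corresponds to Riminic o after a consonant, before a nasal.
Applying these to Vunekic 'womuvum':
  womuvum → vomuvum   (w→v word-initially before a back vowel)
  vomuvum → vomovum   (u→o after a consonant, before a labial obstruent)
  vomovum → vomovom   (u→o after a consonant, before a nasal)
So the Riminic cognate is 'vomovom'.

vomovom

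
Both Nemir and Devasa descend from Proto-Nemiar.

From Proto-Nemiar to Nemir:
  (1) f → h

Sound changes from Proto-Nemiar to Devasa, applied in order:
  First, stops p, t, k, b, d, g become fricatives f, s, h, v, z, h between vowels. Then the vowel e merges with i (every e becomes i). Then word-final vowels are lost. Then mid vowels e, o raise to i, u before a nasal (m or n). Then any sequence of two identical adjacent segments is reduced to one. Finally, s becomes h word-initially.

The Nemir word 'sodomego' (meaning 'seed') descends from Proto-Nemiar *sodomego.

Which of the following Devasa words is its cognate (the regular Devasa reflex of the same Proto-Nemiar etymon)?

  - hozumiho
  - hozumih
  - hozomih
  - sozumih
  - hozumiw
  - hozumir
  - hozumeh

hozumih

Devasa: *sodomego > sozomeho > sozomiho > sozomih > sozumih > hozumih  (by intervocalic lenition, vowel merger, apocope, pre-nasal raising, debuccalisation)
Among the options, 'hozumih' alone shows every Devasa change applied in order.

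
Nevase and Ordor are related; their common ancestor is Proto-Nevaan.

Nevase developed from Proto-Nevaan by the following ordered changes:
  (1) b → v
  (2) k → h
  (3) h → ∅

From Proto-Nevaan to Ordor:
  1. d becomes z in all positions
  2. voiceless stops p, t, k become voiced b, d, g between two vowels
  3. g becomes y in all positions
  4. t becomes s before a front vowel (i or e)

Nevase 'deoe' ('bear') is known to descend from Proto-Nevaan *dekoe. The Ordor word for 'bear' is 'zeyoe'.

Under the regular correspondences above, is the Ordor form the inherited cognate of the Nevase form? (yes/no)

Derive the expected Ordor reflex of *dekoe:
Ordor: *dekoe > zekoe > zegoe > zeyoe  (by unconditioned shift, intervocalic voicing, unconditioned shift)
Ordor 'zeyoe' matches the regular reflex exactly, so the pair is cognate.

yes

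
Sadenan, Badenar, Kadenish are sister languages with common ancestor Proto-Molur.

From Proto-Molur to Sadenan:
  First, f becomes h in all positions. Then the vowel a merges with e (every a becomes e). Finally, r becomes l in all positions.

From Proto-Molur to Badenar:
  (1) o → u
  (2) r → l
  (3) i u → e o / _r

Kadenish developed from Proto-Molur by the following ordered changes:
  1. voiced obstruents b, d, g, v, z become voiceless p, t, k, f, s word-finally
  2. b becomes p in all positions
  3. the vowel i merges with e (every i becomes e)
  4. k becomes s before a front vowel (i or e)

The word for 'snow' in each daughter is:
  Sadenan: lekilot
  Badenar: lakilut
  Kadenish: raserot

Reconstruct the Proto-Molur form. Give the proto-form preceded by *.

Position 4: Sadenan has i, Badenar has i, Kadenish has e. Sadenan preserves i here (none of its changes turn any other segment into i), so the proto-segment is *i.
Position 6: Sadenan has o, Badenar has u, Kadenish has o. Sadenan preserves o here (none of its changes turn any other segment into o), so the proto-segment is *o.
Position 2: Sadenan has e, Badenar has a, Kadenish has a. Badenar preserves a here (none of its changes turn any other segment into a), so the proto-segment is *a.
Verify the candidate proto-form against each daughter:
Sadenan: start from *rakirot.
  rule 1: no change — rakirot
  rule 2 (vowel merger): rakirot → rekirot
  rule 3 (unconditioned shift): rekirot → lekilot
  ⇒ Sadenan lekilot
Badenar: start from *rakirot.
  rule 1 (vowel merger): rakirot → rakirut
  rule 2 (unconditioned shift): rakirut → lakilut
  rule 3: no change — lakilut
  ⇒ Badenar lakilut
Kadenish: *rakirot
  rakirot (rule 1 does not apply)
  rakirot (rule 2 does not apply)
  rakirot → rakerot   [vowel merger]
  rakerot → raserot   [palatalisation]
  giving Kadenish raserot.
Only *rakirot yields all of Sadenan lekilot, Badenar lakilut, Kadenish raserot.

*rakirot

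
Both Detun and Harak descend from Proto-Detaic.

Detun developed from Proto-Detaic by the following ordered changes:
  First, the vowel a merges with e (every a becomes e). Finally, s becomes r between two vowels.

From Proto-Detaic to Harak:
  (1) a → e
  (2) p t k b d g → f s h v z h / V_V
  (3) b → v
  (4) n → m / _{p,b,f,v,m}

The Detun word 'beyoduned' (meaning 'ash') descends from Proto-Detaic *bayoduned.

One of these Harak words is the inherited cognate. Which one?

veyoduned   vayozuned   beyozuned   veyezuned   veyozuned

veyozuned

Harak: start from *bayoduned.
  rule 1 (vowel merger): bayoduned → beyoduned
  rule 2 (intervocalic lenition): beyoduned → beyozuned
  rule 3 (unconditioned shift): beyozuned → veyozuned
  rule 4: no change — veyozuned
  ⇒ Harak veyozuned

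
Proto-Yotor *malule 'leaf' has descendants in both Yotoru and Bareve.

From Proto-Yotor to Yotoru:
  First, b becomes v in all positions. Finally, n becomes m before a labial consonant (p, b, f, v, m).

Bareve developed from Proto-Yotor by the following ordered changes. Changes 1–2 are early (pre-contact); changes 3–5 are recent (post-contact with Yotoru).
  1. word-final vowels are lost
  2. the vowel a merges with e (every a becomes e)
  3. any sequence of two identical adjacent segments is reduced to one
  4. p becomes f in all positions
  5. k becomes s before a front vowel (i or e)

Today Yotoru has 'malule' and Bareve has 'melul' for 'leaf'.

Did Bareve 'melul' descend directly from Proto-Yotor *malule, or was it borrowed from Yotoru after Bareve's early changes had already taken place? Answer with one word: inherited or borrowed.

If inherited, *malule would pass through all of Bareve's changes:
Bareve: *malule
  malule → malul   [apocope]
  malul → melul   [vowel merger]
  melul (rule 3 does not apply)
  melul (rule 4 does not apply)
  melul (rule 5 does not apply)
  giving Bareve melul.
If borrowed from Yotoru 'malule' after the early changes, it would undergo only the recent ones:
  rule 3 (degemination): no change (malule)
  rule 4 (unconditioned shift): no change (malule)
  rule 5 (palatalisation): no change (malule)
  ⇒ as a loan: malule
Bareve 'melul' matches the inherited outcome exactly, so it is an inherited cognate, not a loan.

inherited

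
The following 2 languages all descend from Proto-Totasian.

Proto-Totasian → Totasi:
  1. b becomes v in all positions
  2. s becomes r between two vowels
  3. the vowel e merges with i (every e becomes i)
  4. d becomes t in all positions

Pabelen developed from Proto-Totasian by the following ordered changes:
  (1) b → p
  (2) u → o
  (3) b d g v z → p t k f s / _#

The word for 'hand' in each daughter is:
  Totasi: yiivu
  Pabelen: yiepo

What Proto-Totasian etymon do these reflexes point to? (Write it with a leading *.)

Position 3: Totasi has i, Pabelen has e. Pabelen preserves e here (none of its changes turn any other segment into e), so the proto-segment is *e.
Position 5: Totasi has u, Pabelen has o. Totasi preserves u here (none of its changes turn any other segment into u), so the proto-segment is *u.
Verify the candidate proto-form against each daughter:
Totasi: *yiebu
  yiebu → yievu   [unconditioned shift]
  yievu (rule 2 does not apply)
  yievu → yiivu   [vowel merger]
  yiivu (rule 4 does not apply)
  giving Totasi yiivu.
Pabelen: start from *yiebu.
  rule 1 (unconditioned shift): yiebu → yiepu
  rule 2 (vowel merger): yiepu → yiepo
  rule 3: no change — yiepo
  ⇒ Pabelen yiepo
*yiebu is the unique common source.

*yiebu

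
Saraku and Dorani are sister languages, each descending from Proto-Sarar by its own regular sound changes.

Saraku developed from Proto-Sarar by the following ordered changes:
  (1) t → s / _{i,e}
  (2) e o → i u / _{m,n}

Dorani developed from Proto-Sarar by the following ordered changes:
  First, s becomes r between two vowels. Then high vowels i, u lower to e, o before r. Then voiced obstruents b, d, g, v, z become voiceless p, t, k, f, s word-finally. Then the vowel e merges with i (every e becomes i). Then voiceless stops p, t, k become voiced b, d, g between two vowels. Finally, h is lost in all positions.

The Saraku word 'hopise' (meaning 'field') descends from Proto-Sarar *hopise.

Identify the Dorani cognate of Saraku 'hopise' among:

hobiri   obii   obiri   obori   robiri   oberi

Dorani: *hopise > hopire > hopere > hopiri > hobiri > obiri  (by rhotacism, pre-rhotic lowering, vowel merger, intervocalic voicing, h-loss)

obiri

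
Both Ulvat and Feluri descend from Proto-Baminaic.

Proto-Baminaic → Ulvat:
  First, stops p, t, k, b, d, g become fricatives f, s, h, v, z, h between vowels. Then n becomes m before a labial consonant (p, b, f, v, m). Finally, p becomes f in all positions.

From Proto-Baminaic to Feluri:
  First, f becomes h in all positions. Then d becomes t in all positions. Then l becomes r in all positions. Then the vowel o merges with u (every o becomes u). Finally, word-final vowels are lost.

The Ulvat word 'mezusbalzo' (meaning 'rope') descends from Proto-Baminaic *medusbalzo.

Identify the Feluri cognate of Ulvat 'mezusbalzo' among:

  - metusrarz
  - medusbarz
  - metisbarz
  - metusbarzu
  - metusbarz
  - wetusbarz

Feluri: *medusbalzo > metusbalzo > metusbarzo > metusbarzu > metusbarz  (by unconditioned shift, unconditioned shift, vowel merger, apocope)
Among the options, 'metusbarz' alone shows every Feluri change applied in order.

metusbarz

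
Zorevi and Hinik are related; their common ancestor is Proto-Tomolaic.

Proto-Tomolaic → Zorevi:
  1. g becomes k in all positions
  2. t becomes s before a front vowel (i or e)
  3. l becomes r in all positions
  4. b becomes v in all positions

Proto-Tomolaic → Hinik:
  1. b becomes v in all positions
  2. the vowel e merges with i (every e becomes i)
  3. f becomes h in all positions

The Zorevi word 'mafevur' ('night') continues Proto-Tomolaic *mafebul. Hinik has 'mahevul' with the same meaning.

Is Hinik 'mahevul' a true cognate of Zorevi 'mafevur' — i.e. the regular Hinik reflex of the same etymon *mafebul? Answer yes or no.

no

Derive the expected Hinik reflex of *mafebul:
Hinik: *mafebul
  mafebul → mafevul   [unconditioned shift]
  mafevul → mafivul   [vowel merger]
  mafivul → mahivul   [unconditioned shift]
  giving Hinik mahivul.
The regular Hinik reflex would be 'mahivul', but the attested form is 'mahevul'. The correspondence is irregular, so they are not cognates (the Hinik form has a different source).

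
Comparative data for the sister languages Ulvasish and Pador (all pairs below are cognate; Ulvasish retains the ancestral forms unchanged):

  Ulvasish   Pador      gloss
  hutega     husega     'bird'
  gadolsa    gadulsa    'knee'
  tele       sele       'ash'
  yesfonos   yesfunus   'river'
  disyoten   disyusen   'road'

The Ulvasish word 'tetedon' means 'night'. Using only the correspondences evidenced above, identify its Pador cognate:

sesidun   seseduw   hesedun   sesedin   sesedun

sesedun

tele ~ sele — Ulvasish t corresponds to Pador s word-initially before a front vowel.
hutega ~ husega, disyoten ~ disyusen — Ulvasish t corresponds to Pador s between vowels (before a front vowel).
yesfonos ~ yesfunus — Ulvasish o corresponds to Pador u after a consonant, before a nasal.
Applying these to Ulvasish 'tetedon':
  tetedon → setedon   (t→s word-initially before a front vowel)
  setedon → sesedon   (t→s between vowels (before a front vowel))
  sesedon → sesedun   (o→u after a consonant, before a nasal)
So the Pador cognate is 'sesedun'.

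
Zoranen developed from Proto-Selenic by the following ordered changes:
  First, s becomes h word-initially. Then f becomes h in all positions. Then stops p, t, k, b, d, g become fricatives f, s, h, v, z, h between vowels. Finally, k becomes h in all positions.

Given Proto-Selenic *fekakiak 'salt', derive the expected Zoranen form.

hehahiah

Zoranen: start from *fekakiak.
  rule 1: no change — fekakiak
  rule 2 (unconditioned shift): fekakiak → hekakiak
  rule 3 (intervocalic lenition): hekakiak → hehahiak
  rule 4 (unconditioned shift): hehahiak → hehahiah
  ⇒ Zoranen hehahiah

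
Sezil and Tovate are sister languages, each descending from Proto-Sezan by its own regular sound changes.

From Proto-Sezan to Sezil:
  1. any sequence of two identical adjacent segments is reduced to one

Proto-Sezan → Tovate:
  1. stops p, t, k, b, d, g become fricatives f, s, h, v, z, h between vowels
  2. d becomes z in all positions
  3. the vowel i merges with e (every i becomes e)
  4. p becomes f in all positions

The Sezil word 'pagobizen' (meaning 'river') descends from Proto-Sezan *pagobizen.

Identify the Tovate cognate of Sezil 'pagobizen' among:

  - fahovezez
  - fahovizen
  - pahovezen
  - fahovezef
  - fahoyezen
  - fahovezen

Tovate: *pagobizen > pahovizen > pahovezen > fahovezen  (by intervocalic lenition, vowel merger, unconditioned shift)
The other candidates each miss or misapply at least one Tovate change.

fahovezen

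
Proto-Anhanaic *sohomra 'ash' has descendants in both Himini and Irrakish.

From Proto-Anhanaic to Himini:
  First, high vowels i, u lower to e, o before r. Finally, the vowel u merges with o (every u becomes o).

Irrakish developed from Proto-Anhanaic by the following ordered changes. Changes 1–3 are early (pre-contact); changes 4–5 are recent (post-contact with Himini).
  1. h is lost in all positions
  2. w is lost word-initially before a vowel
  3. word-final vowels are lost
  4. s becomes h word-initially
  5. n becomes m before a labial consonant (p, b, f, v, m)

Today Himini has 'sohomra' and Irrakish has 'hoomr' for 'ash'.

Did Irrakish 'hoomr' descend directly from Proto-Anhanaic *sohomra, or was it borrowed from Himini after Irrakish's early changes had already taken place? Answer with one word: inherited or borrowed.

If inherited, *sohomra would pass through all of Irrakish's changes:
Irrakish: *sohomra
  sohomra → soomra   [h-loss]
  soomra (rule 2 does not apply)
  soomra → soomr   [apocope]
  soomr → hoomr   [debuccalisation]
  hoomr (rule 5 does not apply)
  giving Irrakish hoomr.
If borrowed from Himini 'sohomra' after the early changes, it would undergo only the recent ones:
  rule 4 (debuccalisation): sohomra → hohomra
  rule 5 (nasal place assimilation): no change (hohomra)
  ⇒ as a loan: hohomra
Irrakish 'hoomr' matches the inherited outcome exactly, so it is an inherited cognate, not a loan.

inherited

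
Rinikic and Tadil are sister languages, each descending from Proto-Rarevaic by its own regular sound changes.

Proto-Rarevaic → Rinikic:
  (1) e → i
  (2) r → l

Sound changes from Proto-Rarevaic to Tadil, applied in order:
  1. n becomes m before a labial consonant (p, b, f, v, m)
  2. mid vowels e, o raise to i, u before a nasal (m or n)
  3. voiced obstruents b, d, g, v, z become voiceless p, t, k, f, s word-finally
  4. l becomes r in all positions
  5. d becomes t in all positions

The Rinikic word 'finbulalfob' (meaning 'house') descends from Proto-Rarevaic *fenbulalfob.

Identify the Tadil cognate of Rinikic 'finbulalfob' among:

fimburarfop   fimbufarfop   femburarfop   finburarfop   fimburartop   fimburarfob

Tadil: *fenbulalfob
  fenbulalfob → fembulalfob   [nasal place assimilation]
  fembulalfob → fimbulalfob   [pre-nasal raising]
  fimbulalfob → fimbulalfop   [final devoicing]
  fimbulalfop → fimburarfop   [unconditioned shift]
  fimburarfop (rule 5 does not apply)
  giving Tadil fimburarfop.
The other candidates each miss or misapply at least one Tadil change.

fimburarfop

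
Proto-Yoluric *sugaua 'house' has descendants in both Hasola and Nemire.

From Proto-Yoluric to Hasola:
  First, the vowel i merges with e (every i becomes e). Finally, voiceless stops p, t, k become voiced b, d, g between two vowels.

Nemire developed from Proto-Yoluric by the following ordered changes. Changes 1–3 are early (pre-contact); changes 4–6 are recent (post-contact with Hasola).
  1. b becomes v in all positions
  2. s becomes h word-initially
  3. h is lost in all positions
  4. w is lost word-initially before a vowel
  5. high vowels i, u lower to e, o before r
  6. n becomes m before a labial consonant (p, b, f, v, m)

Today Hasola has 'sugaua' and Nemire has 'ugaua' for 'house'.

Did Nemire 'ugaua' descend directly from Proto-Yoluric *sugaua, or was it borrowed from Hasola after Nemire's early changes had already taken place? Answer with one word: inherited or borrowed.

If inherited, *sugaua would pass through all of Nemire's changes:
Nemire: *sugaua > hugaua > ugaua  (by debuccalisation, h-loss)
If borrowed from Hasola 'sugaua' after the early changes, it would undergo only the recent ones:
  rule 4 (glide loss): no change (sugaua)
  rule 5 (pre-rhotic lowering): no change (sugaua)
  rule 6 (nasal place assimilation): no change (sugaua)
  ⇒ as a loan: sugaua
Nemire 'ugaua' matches the inherited outcome exactly, so it is an inherited cognate, not a loan.

inherited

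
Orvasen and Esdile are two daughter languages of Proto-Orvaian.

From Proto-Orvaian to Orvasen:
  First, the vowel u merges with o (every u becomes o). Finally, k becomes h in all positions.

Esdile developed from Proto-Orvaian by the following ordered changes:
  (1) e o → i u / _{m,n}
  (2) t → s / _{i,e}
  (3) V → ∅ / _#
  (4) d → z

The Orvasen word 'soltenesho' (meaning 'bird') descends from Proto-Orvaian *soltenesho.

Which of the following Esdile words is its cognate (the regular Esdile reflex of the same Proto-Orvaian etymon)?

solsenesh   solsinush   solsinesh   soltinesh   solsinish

Esdile: *soltenesho
  soltenesho → soltinesho   [pre-nasal raising]
  soltinesho → solsinesho   [palatalisation]
  solsinesho → solsinesh   [apocope]
  solsinesh (rule 4 does not apply)
  giving Esdile solsinesh.
Among the options, 'solsinesh' alone shows every Esdile change applied in order.

solsinesh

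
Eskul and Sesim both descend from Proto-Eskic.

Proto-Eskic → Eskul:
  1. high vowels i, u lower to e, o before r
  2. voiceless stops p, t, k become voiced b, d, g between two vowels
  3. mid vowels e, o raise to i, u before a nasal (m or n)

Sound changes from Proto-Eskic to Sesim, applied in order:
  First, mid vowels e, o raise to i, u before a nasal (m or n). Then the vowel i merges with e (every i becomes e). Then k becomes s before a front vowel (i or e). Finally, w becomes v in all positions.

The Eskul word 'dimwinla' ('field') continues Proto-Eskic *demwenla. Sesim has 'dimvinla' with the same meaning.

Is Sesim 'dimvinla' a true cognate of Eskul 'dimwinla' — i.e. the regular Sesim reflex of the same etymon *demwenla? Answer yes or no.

Derive the expected Sesim reflex of *demwenla:
Sesim: *demwenla > dimwinla > demwenla > demvenla  (by pre-nasal raising, vowel merger, unconditioned shift)
The regular Sesim reflex would be 'demvenla', but the attested form is 'dimvinla'. The correspondence is irregular, so they are not cognates (the Sesim form has a different source).

no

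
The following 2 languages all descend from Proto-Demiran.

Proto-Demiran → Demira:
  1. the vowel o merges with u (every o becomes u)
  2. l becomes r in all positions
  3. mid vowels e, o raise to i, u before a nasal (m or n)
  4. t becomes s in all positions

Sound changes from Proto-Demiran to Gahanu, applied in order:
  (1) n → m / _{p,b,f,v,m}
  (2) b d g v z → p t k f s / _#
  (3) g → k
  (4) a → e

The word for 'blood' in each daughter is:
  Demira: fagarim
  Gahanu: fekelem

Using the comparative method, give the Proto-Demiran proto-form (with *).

Position 6: Demira has i, Gahanu has e. Taking the neighbouring segments as reconstructed: Demira i could go back to *e or *i; Gahanu e could go back to *a or *e — the one source consistent with every daughter is *e.
Position 4: Demira has a, Gahanu has e. Demira preserves a here (none of its changes turn any other segment into a), so the proto-segment is *a.
This points to *fagalem. Verify forward in each daughter:
Demira: *fagalem > fagarem > fagarim  (by unconditioned shift, pre-nasal raising)
Gahanu: *fagalem
  fagalem (rule 1 does not apply)
  fagalem (rule 2 does not apply)
  fagalem → fakalem   [unconditioned shift]
  fakalem → fekelem   [vowel merger]
  giving Gahanu fekelem.
No other proto-form is consistent with every reflex, so the reconstruction is *fagalem.

*fagalem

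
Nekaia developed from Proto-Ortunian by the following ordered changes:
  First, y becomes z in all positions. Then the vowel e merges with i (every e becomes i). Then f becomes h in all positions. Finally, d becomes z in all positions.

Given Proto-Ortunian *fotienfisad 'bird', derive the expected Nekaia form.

Nekaia: *fotienfisad > fotiinfisad > hotiinhisad > hotiinhisaz  (by vowel merger, unconditioned shift, unconditioned shift)

hotiinhisaz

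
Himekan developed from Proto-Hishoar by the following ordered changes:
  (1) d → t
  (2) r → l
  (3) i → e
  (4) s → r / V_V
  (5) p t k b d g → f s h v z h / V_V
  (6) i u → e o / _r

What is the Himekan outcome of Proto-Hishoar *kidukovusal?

Himekan: *kidukovusal
  kidukovusal → kitukovusal   [unconditioned shift]
  kitukovusal (rule 2 does not apply)
  kitukovusal → ketukovusal   [vowel merger]
  ketukovusal → ketukovural   [rhotacism]
  ketukovural → kesuhovural   [intervocalic lenition]
  kesuhovural → kesuhovoral   [pre-rhotic lowering]
  giving Himekan kesuhovoral.

kesuhovoral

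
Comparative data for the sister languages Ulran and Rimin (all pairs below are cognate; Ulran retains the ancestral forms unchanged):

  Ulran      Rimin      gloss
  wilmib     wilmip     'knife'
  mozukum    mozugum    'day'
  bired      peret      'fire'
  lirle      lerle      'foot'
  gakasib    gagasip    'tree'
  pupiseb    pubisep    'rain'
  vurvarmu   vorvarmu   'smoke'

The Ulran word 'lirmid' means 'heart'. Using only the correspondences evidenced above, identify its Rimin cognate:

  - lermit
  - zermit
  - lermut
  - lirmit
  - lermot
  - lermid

bired ~ peret, lirle ~ lerle — Ulran i corresponds to Rimin e after a consonant, before r.
bired ~ peret — Ulran d corresponds to Rimin t word-finally.
Applying these to Ulran 'lirmid':
  lirmid → lermid   (i→e after a consonant, before r)
  lermid → lermit   (d→t word-finally)
So the Rimin cognate is 'lermit'.

lermit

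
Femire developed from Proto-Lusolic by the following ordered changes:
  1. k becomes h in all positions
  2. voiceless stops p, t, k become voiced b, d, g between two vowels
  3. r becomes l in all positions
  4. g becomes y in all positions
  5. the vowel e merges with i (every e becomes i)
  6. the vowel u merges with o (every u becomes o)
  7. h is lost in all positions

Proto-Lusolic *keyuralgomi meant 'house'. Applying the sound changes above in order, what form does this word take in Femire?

Femire: start from *keyuralgomi.
  rule 1 (unconditioned shift): keyuralgomi → heyuralgomi
  rule 2: no change — heyuralgomi
  rule 3 (unconditioned shift): heyuralgomi → heyulalgomi
  rule 4 (unconditioned shift): heyulalgomi → heyulalyomi
  rule 5 (vowel merger): heyulalyomi → hiyulalyomi
  rule 6 (vowel merger): hiyulalyomi → hiyolalyomi
  rule 7 (h-loss): hiyolalyomi → iyolalyomi
  ⇒ Femire iyolalyomi

iyolalyomi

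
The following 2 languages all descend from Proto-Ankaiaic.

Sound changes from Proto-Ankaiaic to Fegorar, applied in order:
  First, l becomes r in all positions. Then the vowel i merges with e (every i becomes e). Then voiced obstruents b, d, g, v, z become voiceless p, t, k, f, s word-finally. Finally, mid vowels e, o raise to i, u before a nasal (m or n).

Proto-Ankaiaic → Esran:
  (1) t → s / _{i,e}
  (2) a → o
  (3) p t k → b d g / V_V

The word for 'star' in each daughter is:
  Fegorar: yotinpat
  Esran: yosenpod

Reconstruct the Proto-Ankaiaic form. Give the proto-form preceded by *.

Position 7: Fegorar has a, Esran has o. Fegorar preserves a here (none of its changes turn any other segment into a), so the proto-segment is *a.
Position 8: Fegorar has t, Esran has d. Taking the neighbouring segments as reconstructed: Fegorar t could go back to *t or *d; Esran d can only go back to *d — the one source consistent with every daughter is *d.
Verify the candidate proto-form against each daughter:
Fegorar: start from *yotenpad.
  rule 1: no change — yotenpad
  rule 2: no change — yotenpad
  rule 3 (final devoicing): yotenpad → yotenpat
  rule 4 (pre-nasal raising): yotenpat → yotinpat
  ⇒ Fegorar yotinpat
Esran: *yotenpad
  yotenpad → yosenpad   [palatalisation]
  yosenpad → yosenpod   [vowel merger]
  yosenpod (rule 3 does not apply)
  giving Esran yosenpod.
Only *yotenpad yields all of Fegorar yotinpat, Esran yosenpod.

*yotenpad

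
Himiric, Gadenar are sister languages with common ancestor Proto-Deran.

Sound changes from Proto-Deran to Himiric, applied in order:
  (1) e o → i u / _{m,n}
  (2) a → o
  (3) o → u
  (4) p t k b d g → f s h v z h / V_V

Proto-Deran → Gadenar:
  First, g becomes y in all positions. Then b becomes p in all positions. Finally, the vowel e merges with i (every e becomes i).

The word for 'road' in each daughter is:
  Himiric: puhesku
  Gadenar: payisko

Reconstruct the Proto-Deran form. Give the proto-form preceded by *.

*pagesko

Position 3: Himiric has h, Gadenar has y. Taking the neighbouring segments as reconstructed: Himiric h could go back to *k or *g or *h; Gadenar y could go back to *g or *y — the one source consistent with every daughter is *g.
Position 4: Himiric has e, Gadenar has i. Himiric preserves e here (none of its changes turn any other segment into e), so the proto-segment is *e.
Continuing position by position gives *pagesko; check it forward:
Himiric: start from *pagesko.
  rule 1: no change — pagesko
  rule 2 (vowel merger): pagesko → pogesko
  rule 3 (vowel merger): pogesko → pugesku
  rule 4 (intervocalic lenition): pugesku → puhesku
  ⇒ Himiric puhesku
Gadenar: start from *pagesko.
  rule 1 (unconditioned shift): pagesko → payesko
  rule 2: no change — payesko
  rule 3 (vowel merger): payesko → payisko
  ⇒ Gadenar payisko
*pagesko is the unique common source.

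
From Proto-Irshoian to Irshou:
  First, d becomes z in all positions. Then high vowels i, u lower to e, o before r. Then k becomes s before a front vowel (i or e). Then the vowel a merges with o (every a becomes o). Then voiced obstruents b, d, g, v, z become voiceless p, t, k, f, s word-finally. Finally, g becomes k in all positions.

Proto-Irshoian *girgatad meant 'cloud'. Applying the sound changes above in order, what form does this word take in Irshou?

kerkotos

Irshou: *girgatad > girgataz > gergataz > gergotoz > gergotos > kerkotos  (by unconditioned shift, pre-rhotic lowering, vowel merger, final devoicing, unconditioned shift)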